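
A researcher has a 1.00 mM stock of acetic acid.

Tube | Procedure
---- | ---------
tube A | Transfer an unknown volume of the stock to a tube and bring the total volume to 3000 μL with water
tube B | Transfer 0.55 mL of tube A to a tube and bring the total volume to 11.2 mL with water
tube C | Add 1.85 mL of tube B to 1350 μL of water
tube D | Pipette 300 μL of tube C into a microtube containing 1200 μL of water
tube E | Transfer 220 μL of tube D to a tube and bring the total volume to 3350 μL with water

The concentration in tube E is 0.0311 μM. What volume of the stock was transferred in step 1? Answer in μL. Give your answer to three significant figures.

250 μL

Step 1: v brought to 3000 μL → factor = 3000 μL/v
Step 2: 0.55 mL brought to 11.2 mL → factor 11.2/0.55 = 20.364
Step 3: 1.85 mL + 1350 μL = 3.2 mL total → factor 3.2/1.85 = 1.7297
Step 4: 300 μL + 1200 μL = 1500 μL total → factor 1500/300 = 5
Step 5: 220 μL brought to 3350 μL → factor 3350/220 = 15.227
Product of known-step factors = 2681.8
Overall factor = 1.00 mM / (0.0311 μM) = 32154
Step-1 factor = 32154 / 2681.8 = 11.99
v = 3000 μL / 11.99 = 250 μL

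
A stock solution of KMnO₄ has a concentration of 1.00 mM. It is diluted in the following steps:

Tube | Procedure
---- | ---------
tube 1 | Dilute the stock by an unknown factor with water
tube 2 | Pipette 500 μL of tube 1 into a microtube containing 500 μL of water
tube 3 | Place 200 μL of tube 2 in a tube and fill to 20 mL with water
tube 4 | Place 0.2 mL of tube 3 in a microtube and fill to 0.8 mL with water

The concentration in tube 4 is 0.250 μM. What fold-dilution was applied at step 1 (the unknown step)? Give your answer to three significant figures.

5.00-fold

Step 1: unknown factor x
Step 2: 500 μL + 500 μL = 1000 μL total → factor 1000/500 = 2
Step 3: 200 μL brought to 20 mL → factor 20000/200 = 100
Step 4: 0.2 mL brought to 0.8 mL → factor 0.8/0.2 = 4
Product of known-step factors = 800
Overall factor = 1.00 mM / (0.250 μM) = 4000
x = 4000 / 800 = 5.00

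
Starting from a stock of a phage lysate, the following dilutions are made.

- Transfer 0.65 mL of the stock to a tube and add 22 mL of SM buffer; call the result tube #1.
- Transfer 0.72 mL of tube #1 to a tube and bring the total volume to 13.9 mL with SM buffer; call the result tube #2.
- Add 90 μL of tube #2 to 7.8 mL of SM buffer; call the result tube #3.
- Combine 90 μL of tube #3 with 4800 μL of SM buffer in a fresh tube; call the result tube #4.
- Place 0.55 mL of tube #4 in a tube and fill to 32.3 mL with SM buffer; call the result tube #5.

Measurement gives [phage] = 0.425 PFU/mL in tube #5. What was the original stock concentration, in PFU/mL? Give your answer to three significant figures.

8.00 × 10^7 PFU/mL

Step 1: 0.65 mL + 22 mL = 22.65 mL total → factor 22.65/0.65 = 34.846
Step 2: 0.72 mL brought to 13.9 mL → factor 13.9/0.72 = 19.306
Step 3: 90 μL + 7.8 mL = 7890 μL total → factor 7890/90 = 87.667
Step 4: 90 μL + 4800 μL = 4890 μL total → factor 4890/90 = 54.333
Step 5: 0.55 mL brought to 32.3 mL → factor 32.3/0.55 = 58.727
Overall dilution factor = 34.846 × 19.306 × 87.667 × 54.333 × 58.727 = 1.8818 × 10^8
Stock = 0.425 PFU/mL × 1.8818 × 10^8 = 8.00 × 10^7 PFU/mL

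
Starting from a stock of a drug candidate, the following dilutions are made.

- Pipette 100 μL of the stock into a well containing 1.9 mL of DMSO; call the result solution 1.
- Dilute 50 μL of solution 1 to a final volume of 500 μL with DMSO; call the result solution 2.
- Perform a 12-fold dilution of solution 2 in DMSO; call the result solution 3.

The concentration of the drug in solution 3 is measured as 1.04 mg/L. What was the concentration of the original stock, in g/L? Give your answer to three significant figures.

Step 1: 100 μL + 1.9 mL = 2000 μL total → factor 2000/100 = 20
Step 2: 50 μL brought to 500 μL → factor 500/50 = 10
Step 3: 12-fold → factor 12
Overall dilution factor = 20 × 10 × 12 = 2400
Stock = 1.04 mg/L × 2400 = 2496 mg/L = 2.50 g/L

2.50 g/L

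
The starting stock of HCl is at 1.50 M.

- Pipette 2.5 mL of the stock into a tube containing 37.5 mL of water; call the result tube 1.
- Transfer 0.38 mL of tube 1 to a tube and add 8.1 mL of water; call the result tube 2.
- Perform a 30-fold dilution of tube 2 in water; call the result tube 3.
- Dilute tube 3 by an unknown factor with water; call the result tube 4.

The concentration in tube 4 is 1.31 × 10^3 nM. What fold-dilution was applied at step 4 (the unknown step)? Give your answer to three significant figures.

Step 1: 2.5 mL + 37.5 mL = 40 mL total → factor 40/2.5 = 16
Step 2: 0.38 mL + 8.1 mL = 8.48 mL total → factor 8.48/0.38 = 22.316
Step 3: 30-fold → factor 30
Step 4: unknown factor x
Product of known-step factors = 10712
Overall factor = 1.50 M / (1.31 × 10^3 nM) = 1.145 × 10^6
x = 1.145 × 10^6 / 10712 = 107

107-fold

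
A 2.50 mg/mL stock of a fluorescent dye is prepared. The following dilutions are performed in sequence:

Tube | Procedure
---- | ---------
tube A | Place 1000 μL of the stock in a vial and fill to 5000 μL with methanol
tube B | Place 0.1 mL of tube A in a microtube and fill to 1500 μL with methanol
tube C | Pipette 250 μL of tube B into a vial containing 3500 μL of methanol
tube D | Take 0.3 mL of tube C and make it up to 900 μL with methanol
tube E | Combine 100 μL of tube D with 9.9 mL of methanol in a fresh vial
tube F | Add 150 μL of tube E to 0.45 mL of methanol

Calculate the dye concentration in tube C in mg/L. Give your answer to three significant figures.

2.22 mg/L

Step 1: 1000 μL brought to 5000 μL → factor 5000/1000 = 5
Step 2: 0.1 mL brought to 1500 μL → factor 1.5/0.1 = 15
Step 3: 250 μL + 3500 μL = 3750 μL total → factor 3750/250 = 15
Dilution factor through tube C = 5 × 15 × 15 = 1125
[tube C] = 2.50 mg/mL / 1125 = 0.002222 mg/mL = 2.22 mg/L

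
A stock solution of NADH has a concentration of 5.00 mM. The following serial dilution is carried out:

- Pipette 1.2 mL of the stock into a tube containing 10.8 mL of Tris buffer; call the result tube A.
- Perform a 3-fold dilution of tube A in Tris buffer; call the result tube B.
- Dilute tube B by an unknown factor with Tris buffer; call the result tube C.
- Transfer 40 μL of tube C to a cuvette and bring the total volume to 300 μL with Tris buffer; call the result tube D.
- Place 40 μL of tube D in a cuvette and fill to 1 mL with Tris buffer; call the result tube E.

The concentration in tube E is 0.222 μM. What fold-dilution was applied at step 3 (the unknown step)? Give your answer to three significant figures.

4.00-fold

Step 1: 1.2 mL + 10.8 mL = 12 mL total → factor 12/1.2 = 10
Step 2: 3-fold → factor 3
Step 3: unknown factor x
Step 4: 40 μL brought to 300 μL → factor 300/40 = 7.5
Step 5: 40 μL brought to 1 mL → factor 1000/40 = 25
Product of known-step factors = 5625
Overall factor = 5.00 mM / (0.222 μM) = 22523
x = 22523 / 5625 = 4.00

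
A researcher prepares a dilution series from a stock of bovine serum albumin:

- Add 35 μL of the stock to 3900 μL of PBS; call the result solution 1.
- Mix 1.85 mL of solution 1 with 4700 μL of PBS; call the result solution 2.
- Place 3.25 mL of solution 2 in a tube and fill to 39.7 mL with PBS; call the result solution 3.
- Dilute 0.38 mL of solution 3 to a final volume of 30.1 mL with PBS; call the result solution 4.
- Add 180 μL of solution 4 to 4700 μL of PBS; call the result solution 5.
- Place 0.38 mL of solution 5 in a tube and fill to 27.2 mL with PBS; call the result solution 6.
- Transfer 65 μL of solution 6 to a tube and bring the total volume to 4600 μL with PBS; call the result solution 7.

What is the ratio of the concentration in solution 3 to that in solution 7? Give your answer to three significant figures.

1.09 × 10^7

Step 1: 35 μL + 3900 μL = 3935 μL total → factor 3935/35 = 112.43
Step 2: 1.85 mL + 4700 μL = 6.55 mL total → factor 6.55/1.85 = 3.5405
Step 3: 3.25 mL brought to 39.7 mL → factor 39.7/3.25 = 12.215
Step 4: 0.38 mL brought to 30.1 mL → factor 30.1/0.38 = 79.211
Step 5: 180 μL + 4700 μL = 4880 μL total → factor 4880/180 = 27.111
Step 6: 0.38 mL brought to 27.2 mL → factor 27.2/0.38 = 71.579
Step 7: 65 μL brought to 4600 μL → factor 4600/65 = 70.769
Dilution factor to solution 3 = 4862.4; to solution 7 = 5.2895 × 10^10
[solution 3]/[solution 7] = (factor to solution 7)/(factor to solution 3) = 5.2895 × 10^10/4862.4 = 1.09 × 10^7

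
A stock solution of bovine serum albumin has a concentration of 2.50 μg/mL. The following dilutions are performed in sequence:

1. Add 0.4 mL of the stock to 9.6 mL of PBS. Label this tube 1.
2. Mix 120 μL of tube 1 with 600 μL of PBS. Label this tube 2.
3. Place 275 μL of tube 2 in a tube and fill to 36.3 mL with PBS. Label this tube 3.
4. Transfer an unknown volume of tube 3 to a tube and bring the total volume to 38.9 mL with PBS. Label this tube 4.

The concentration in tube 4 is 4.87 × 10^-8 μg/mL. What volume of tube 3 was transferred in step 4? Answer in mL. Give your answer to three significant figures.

Step 1: 0.4 mL + 9.6 mL = 10 mL total → factor 10/0.4 = 25
Step 2: 120 μL + 600 μL = 720 μL total → factor 720/120 = 6
Step 3: 275 μL brought to 36.3 mL → factor 36300/275 = 132
Step 4: v brought to 38.9 mL → factor = 38.9 mL/v
Product of known-step factors = 19800
Overall factor = 2.50 μg/mL / (4.87 × 10^-8 μg/mL) = 5.1335 × 10^7
Step-4 factor = 5.1335 × 10^7 / 19800 = 2592.7
v = 38.9 mL / 2592.7 = 0.0150 mL

0.0150 mL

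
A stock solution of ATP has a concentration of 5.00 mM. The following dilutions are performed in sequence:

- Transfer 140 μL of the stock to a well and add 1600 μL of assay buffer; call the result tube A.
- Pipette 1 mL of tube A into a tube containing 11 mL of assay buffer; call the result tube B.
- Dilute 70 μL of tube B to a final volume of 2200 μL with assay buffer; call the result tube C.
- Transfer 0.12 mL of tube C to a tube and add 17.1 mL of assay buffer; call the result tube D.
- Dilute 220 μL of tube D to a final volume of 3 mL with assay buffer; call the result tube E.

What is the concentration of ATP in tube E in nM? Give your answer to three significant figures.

Step 1: 140 μL + 1600 μL = 1740 μL total → factor 1740/140 = 12.429
Step 2: 1 mL + 11 mL = 12 mL total → factor 12/1 = 12
Step 3: 70 μL brought to 2200 μL → factor 2200/70 = 31.429
Step 4: 0.12 mL + 17.1 mL = 17.22 mL total → factor 17.22/0.12 = 143.5
Step 5: 220 μL brought to 3 mL → factor 3000/220 = 13.636
Overall dilution factor = 12.429 × 12 × 31.429 × 143.5 × 13.636 = 9.1723 × 10^6
Final = 5.00 mM / 9.1723 × 10^6 = 5.451 × 10^-7 mM = 0.545 nM

0.545 nM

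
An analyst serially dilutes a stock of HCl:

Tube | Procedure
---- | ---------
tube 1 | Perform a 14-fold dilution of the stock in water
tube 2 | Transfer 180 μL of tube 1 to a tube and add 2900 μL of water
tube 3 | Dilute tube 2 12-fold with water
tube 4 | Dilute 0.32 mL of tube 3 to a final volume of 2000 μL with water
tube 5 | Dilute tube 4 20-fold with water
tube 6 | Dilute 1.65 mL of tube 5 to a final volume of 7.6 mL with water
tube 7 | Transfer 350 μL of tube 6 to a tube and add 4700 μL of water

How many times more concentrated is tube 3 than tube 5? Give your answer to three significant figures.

125

Step 1: 14-fold → factor 14
Step 2: 180 μL + 2900 μL = 3080 μL total → factor 3080/180 = 17.111
Step 3: 12-fold → factor 12
Step 4: 0.32 mL brought to 2000 μL → factor 2/0.32 = 6.25
Step 5: 20-fold → factor 20
Dilution factor to tube 3 = 2874.7; to tube 5 = 3.5933 × 10^5
[tube 3]/[tube 5] = (factor to tube 5)/(factor to tube 3) = 3.5933 × 10^5/2874.7 = 125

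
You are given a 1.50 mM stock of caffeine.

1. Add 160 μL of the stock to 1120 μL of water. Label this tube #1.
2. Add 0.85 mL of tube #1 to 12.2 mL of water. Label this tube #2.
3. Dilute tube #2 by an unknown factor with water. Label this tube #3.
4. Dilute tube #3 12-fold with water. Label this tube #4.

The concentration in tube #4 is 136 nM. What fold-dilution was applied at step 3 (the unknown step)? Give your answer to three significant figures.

Step 1: 160 μL + 1120 μL = 1280 μL total → factor 1280/160 = 8
Step 2: 0.85 mL + 12.2 mL = 13.05 mL total → factor 13.05/0.85 = 15.353
Step 3: unknown factor x
Step 4: 12-fold → factor 12
Product of known-step factors = 1473.9
Overall factor = 1.50 mM / (136 nM) = 11029
x = 11029 / 1473.9 = 7.48

7.48-fold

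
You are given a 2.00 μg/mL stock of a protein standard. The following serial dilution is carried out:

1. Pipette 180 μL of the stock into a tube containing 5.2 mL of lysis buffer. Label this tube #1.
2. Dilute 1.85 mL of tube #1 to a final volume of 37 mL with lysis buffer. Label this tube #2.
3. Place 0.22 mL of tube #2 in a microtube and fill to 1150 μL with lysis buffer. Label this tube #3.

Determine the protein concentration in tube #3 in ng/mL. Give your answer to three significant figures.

Step 1: 180 μL + 5.2 mL = 5380 μL total → factor 5380/180 = 29.889
Step 2: 1.85 mL brought to 37 mL → factor 37/1.85 = 20
Step 3: 0.22 mL brought to 1150 μL → factor 1.15/0.22 = 5.2273
Overall dilution factor = 29.889 × 20 × 5.2273 = 3124.7
Final = 2.00 μg/mL / 3124.7 = 0.0006401 μg/mL = 0.640 ng/mL

0.640 ng/mL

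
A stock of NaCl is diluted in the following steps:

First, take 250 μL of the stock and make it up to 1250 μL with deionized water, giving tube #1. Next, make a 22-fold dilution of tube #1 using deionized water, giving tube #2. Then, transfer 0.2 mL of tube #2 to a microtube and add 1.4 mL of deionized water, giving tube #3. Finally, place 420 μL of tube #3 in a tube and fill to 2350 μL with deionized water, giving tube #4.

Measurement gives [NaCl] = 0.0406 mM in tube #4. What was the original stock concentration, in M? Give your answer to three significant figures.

0.200 M

Step 1: 250 μL brought to 1250 μL → factor 1250/250 = 5
Step 2: 22-fold → factor 22
Step 3: 0.2 mL + 1.4 mL = 1.6 mL total → factor 1.6/0.2 = 8
Step 4: 420 μL brought to 2350 μL → factor 2350/420 = 5.5952
Overall dilution factor = 5 × 22 × 8 × 5.5952 = 4923.8
Stock = 0.0406 mM × 4923.8 = 199.9 mM = 0.200 M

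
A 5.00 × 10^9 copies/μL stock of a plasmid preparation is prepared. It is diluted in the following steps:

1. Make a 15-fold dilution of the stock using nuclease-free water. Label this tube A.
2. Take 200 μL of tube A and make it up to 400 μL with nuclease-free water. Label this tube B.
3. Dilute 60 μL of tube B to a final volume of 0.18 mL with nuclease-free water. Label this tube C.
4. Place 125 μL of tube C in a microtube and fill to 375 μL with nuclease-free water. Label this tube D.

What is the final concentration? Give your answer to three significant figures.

Step 1: 15-fold → factor 15
Step 2: 200 μL brought to 400 μL → factor 400/200 = 2
Step 3: 60 μL brought to 0.18 mL → factor 180/60 = 3
Step 4: 125 μL brought to 375 μL → factor 375/125 = 3
Overall dilution factor = 15 × 2 × 3 × 3 = 270
Final = 5.00 × 10^9 copies/μL / 270 = 1.85 × 10^7 copies/μL

1.85 × 10^7 copies/μL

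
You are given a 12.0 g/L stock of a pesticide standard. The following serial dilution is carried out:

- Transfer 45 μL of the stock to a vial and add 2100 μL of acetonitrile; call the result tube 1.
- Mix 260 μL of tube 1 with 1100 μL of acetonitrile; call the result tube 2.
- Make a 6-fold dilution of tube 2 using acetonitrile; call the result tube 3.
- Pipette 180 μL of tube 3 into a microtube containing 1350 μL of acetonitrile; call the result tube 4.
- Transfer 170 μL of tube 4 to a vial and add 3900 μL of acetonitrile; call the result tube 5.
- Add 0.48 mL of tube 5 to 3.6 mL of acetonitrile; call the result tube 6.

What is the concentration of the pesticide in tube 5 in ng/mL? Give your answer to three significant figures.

Step 1: 45 μL + 2100 μL = 2145 μL total → factor 2145/45 = 47.667
Step 2: 260 μL + 1100 μL = 1360 μL total → factor 1360/260 = 5.2308
Step 3: 6-fold → factor 6
Step 4: 180 μL + 1350 μL = 1530 μL total → factor 1530/180 = 8.5
Step 5: 170 μL + 3900 μL = 4070 μL total → factor 4070/170 = 23.941
Dilution factor through tube 5 = 47.667 × 5.2308 × 6 × 8.5 × 23.941 = 3.0444 × 10^5
[tube 5] = 12.0 g/L / 3.0444 × 10^5 = 3.942 × 10^-5 g/L = 39.4 ng/mL

39.4 ng/mL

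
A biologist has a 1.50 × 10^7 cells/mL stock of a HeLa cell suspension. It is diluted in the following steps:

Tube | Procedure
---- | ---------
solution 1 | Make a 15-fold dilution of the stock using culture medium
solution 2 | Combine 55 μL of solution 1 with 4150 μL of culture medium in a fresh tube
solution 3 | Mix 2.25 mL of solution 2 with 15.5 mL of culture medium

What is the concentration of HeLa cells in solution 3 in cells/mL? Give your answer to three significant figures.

1.66 × 10^3 cells/mL

Step 1: 15-fold → factor 15
Step 2: 55 μL + 4150 μL = 4205 μL total → factor 4205/55 = 76.455
Step 3: 2.25 mL + 15.5 mL = 17.75 mL total → factor 17.75/2.25 = 7.8889
Overall dilution factor = 15 × 76.455 × 7.8889 = 9047.1
Final = 1.50 × 10^7 cells/mL / 9047.1 = 1.66 × 10^3 cells/mL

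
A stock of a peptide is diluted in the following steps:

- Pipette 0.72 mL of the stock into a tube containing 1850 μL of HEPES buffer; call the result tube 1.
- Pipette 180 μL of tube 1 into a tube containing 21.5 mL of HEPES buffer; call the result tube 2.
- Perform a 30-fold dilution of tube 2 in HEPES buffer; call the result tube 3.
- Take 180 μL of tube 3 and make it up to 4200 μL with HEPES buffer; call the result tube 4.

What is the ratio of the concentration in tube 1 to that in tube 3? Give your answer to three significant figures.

Step 1: 0.72 mL + 1850 μL = 2.57 mL total → factor 2.57/0.72 = 3.5694
Step 2: 180 μL + 21.5 mL = 21680 μL total → factor 21680/180 = 120.44
Step 3: 30-fold → factor 30
Dilution factor to tube 1 = 3.5694; to tube 3 = 12898
[tube 1]/[tube 3] = (factor to tube 3)/(factor to tube 1) = 12898/3.5694 = 3.61 × 10^3

3.61 × 10^3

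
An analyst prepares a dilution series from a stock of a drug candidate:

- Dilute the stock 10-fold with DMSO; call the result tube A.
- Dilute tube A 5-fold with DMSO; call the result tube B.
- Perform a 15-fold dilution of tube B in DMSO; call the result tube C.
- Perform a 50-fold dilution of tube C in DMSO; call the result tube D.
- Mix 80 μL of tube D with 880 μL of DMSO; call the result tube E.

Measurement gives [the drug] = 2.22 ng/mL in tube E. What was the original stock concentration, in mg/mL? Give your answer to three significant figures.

Step 1: 10-fold → factor 10
Step 2: 5-fold → factor 5
Step 3: 15-fold → factor 15
Step 4: 50-fold → factor 50
Step 5: 80 μL + 880 μL = 960 μL total → factor 960/80 = 12
Overall dilution factor = 10 × 5 × 15 × 50 × 12 = 4.5 × 10^5
Stock = 2.22 ng/mL × 4.5 × 10^5 = 9.990 × 10^5 ng/mL = 0.999 mg/mL

0.999 mg/mL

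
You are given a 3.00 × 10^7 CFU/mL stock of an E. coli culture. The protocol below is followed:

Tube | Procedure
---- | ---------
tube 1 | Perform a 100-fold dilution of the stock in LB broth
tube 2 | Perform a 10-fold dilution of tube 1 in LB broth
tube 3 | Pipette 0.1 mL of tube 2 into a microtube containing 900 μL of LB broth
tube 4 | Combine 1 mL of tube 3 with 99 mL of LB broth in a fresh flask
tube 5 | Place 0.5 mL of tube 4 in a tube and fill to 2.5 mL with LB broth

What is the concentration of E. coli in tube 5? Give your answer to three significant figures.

Step 1: 100-fold → factor 100
Step 2: 10-fold → factor 10
Step 3: 0.1 mL + 900 μL = 1 mL total → factor 1/0.1 = 10
Step 4: 1 mL + 99 mL = 100 mL total → factor 100/1 = 100
Step 5: 0.5 mL brought to 2.5 mL → factor 2.5/0.5 = 5
Overall dilution factor = 100 × 10 × 10 × 100 × 5 = 5 × 10^6
Final = 3.00 × 10^7 CFU/mL / 5 × 10^6 = 6.00 CFU/mL

6.00 CFU/mL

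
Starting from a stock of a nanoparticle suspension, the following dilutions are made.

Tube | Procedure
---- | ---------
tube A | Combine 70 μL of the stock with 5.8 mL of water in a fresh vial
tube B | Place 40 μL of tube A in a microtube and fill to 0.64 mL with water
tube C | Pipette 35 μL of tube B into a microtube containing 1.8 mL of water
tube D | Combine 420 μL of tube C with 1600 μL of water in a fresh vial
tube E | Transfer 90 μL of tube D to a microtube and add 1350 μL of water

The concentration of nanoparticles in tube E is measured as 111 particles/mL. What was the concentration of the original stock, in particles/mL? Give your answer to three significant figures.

6.01 × 10^8 particles/mL

Step 1: 70 μL + 5.8 mL = 5870 μL total → factor 5870/70 = 83.857
Step 2: 40 μL brought to 0.64 mL → factor 640/40 = 16
Step 3: 35 μL + 1.8 mL = 1835 μL total → factor 1835/35 = 52.429
Step 4: 420 μL + 1600 μL = 2020 μL total → factor 2020/420 = 4.8095
Step 5: 90 μL + 1350 μL = 1440 μL total → factor 1440/90 = 16
Overall dilution factor = 83.857 × 16 × 52.429 × 4.8095 × 16 = 5.4132 × 10^6
Stock = 111 particles/mL × 5.4132 × 10^6 = 6.01 × 10^8 particles/mL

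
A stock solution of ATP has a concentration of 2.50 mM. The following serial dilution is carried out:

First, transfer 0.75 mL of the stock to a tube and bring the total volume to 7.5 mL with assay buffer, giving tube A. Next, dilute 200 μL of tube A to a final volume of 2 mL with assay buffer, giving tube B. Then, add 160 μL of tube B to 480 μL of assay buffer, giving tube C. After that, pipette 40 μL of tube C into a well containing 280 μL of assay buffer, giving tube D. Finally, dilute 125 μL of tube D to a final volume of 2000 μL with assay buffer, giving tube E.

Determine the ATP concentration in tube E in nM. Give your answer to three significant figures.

Step 1: 0.75 mL brought to 7.5 mL → factor 7.5/0.75 = 10
Step 2: 200 μL brought to 2 mL → factor 2000/200 = 10
Step 3: 160 μL + 480 μL = 640 μL total → factor 640/160 = 4
Step 4: 40 μL + 280 μL = 320 μL total → factor 320/40 = 8
Step 5: 125 μL brought to 2000 μL → factor 2000/125 = 16
Overall dilution factor = 10 × 10 × 4 × 8 × 16 = 51200
Final = 2.50 mM / 51200 = 4.883 × 10^-5 mM = 48.8 nM

48.8 nM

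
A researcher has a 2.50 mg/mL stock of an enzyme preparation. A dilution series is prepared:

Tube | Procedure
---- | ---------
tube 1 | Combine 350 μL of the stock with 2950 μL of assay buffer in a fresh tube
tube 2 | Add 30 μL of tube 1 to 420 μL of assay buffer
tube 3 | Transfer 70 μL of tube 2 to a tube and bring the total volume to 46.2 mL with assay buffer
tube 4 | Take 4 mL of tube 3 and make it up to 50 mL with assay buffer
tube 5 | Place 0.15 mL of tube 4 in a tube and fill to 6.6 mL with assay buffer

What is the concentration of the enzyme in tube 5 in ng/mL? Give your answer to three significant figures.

0.0487 ng/mL

Step 1: 350 μL + 2950 μL = 3300 μL total → factor 3300/350 = 9.4286
Step 2: 30 μL + 420 μL = 450 μL total → factor 450/30 = 15
Step 3: 70 μL brought to 46.2 mL → factor 46200/70 = 660
Step 4: 4 mL brought to 50 mL → factor 50/4 = 12.5
Step 5: 0.15 mL brought to 6.6 mL → factor 6.6/0.15 = 44
Overall dilution factor = 9.4286 × 15 × 660 × 12.5 × 44 = 5.1339 × 10^7
Final = 2.50 mg/mL / 5.1339 × 10^7 = 4.870 × 10^-8 mg/mL = 0.0487 ng/mL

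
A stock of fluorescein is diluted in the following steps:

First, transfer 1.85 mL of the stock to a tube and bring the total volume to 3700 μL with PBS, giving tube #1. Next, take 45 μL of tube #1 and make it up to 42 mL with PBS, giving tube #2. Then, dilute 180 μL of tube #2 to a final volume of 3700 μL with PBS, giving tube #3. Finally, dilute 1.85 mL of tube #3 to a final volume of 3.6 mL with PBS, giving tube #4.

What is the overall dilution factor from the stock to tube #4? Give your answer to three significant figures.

7.47 × 10^4

Step 1: 1.85 mL brought to 3700 μL → factor 3.7/1.85 = 2
Step 2: 45 μL brought to 42 mL → factor 42000/45 = 933.33
Step 3: 180 μL brought to 3700 μL → factor 3700/180 = 20.556
Step 4: 1.85 mL brought to 3.6 mL → factor 3.6/1.85 = 1.9459
Overall dilution factor = 2 × 933.33 × 20.556 × 1.9459 = 74667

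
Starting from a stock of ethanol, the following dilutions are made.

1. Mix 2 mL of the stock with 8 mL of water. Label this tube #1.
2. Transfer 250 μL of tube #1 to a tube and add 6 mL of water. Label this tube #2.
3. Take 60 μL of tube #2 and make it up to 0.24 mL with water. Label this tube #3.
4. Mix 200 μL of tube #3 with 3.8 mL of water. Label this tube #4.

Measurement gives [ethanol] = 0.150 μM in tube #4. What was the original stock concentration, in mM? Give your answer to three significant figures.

1.50 mM

Step 1: 2 mL + 8 mL = 10 mL total → factor 10/2 = 5
Step 2: 250 μL + 6 mL = 6250 μL total → factor 6250/250 = 25
Step 3: 60 μL brought to 0.24 mL → factor 240/60 = 4
Step 4: 200 μL + 3.8 mL = 4000 μL total → factor 4000/200 = 20
Overall dilution factor = 5 × 25 × 4 × 20 = 10000
Stock = 0.150 μM × 10000 = 1500 μM = 1.50 mM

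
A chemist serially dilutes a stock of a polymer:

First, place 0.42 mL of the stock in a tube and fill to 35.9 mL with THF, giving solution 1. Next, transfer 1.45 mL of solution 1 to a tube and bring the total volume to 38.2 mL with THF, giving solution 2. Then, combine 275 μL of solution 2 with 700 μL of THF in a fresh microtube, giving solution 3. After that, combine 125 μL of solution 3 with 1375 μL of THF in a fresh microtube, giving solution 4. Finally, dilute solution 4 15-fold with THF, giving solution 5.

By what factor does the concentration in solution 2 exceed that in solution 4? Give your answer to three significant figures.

Step 1: 0.42 mL brought to 35.9 mL → factor 35.9/0.42 = 85.476
Step 2: 1.45 mL brought to 38.2 mL → factor 38.2/1.45 = 26.345
Step 3: 275 μL + 700 μL = 975 μL total → factor 975/275 = 3.5455
Step 4: 125 μL + 1375 μL = 1500 μL total → factor 1500/125 = 12
Dilution factor to solution 2 = 2251.9; to solution 4 = 95806
[solution 2]/[solution 4] = (factor to solution 4)/(factor to solution 2) = 95806/2251.9 = 42.5

42.5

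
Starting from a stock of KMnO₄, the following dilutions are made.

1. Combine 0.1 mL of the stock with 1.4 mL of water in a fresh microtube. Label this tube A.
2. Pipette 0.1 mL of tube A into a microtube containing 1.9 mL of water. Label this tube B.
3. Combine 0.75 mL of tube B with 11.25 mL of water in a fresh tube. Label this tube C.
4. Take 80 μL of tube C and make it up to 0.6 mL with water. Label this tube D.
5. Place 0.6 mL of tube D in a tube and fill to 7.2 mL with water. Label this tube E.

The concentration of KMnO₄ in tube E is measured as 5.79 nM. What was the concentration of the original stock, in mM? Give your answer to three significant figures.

2.50 mM

Step 1: 0.1 mL + 1.4 mL = 1.5 mL total → factor 1.5/0.1 = 15
Step 2: 0.1 mL + 1.9 mL = 2 mL total → factor 2/0.1 = 20
Step 3: 0.75 mL + 11.25 mL = 12 mL total → factor 12/0.75 = 16
Step 4: 80 μL brought to 0.6 mL → factor 600/80 = 7.5
Step 5: 0.6 mL brought to 7.2 mL → factor 7.2/0.6 = 12
Overall dilution factor = 15 × 20 × 16 × 7.5 × 12 = 4.32 × 10^5
Stock = 5.79 nM × 4.32 × 10^5 = 2.501 × 10^6 nM = 2.50 mM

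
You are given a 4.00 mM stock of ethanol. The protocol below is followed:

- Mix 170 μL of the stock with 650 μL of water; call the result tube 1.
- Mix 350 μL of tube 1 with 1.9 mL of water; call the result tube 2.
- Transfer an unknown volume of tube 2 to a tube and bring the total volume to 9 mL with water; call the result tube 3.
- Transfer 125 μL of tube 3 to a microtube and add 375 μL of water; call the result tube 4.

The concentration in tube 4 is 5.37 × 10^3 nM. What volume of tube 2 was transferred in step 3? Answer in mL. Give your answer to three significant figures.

Step 1: 170 μL + 650 μL = 820 μL total → factor 820/170 = 4.8235
Step 2: 350 μL + 1.9 mL = 2250 μL total → factor 2250/350 = 6.4286
Step 3: v brought to 9 mL → factor = 9 mL/v
Step 4: 125 μL + 375 μL = 500 μL total → factor 500/125 = 4
Product of known-step factors = 124.03
Overall factor = 4.00 mM / (5.37 × 10^3 nM) = 744.88
Step-3 factor = 744.88 / 124.03 = 6.0055
v = 9 mL / 6.0055 = 1.50 mL

1.50 mL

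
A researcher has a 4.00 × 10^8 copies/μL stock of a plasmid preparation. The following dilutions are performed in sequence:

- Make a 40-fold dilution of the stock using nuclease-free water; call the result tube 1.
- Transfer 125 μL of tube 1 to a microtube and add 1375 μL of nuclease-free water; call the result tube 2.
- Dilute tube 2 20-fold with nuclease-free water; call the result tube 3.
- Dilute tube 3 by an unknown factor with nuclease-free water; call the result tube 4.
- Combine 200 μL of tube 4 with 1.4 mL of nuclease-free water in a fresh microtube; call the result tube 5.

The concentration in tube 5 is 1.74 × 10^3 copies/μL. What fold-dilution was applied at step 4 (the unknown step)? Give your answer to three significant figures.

Step 1: 40-fold → factor 40
Step 2: 125 μL + 1375 μL = 1500 μL total → factor 1500/125 = 12
Step 3: 20-fold → factor 20
Step 4: unknown factor x
Step 5: 200 μL + 1.4 mL = 1600 μL total → factor 1600/200 = 8
Product of known-step factors = 76800
Overall factor = 4.00 × 10^8 copies/μL / (1.74 × 10^3 copies/μL) = 2.2989 × 10^5
x = 2.2989 × 10^5 / 76800 = 2.99

2.99-fold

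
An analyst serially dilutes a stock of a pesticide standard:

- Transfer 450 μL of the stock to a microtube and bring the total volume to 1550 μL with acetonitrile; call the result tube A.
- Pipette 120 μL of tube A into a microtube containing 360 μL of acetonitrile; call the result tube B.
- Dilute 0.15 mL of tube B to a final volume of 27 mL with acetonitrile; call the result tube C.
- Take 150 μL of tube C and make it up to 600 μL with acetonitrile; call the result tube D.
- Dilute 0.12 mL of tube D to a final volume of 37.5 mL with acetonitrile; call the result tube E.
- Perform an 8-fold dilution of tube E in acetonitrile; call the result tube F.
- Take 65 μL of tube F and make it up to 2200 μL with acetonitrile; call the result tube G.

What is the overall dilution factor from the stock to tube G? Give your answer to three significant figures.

Step 1: 450 μL brought to 1550 μL → factor 1550/450 = 3.4444
Step 2: 120 μL + 360 μL = 480 μL total → factor 480/120 = 4
Step 3: 0.15 mL brought to 27 mL → factor 27/0.15 = 180
Step 4: 150 μL brought to 600 μL → factor 600/150 = 4
Step 5: 0.12 mL brought to 37.5 mL → factor 37.5/0.12 = 312.5
Step 6: 8-fold → factor 8
Step 7: 65 μL brought to 2200 μL → factor 2200/65 = 33.846
Overall dilution factor = 3.4444 × 4 × 180 × 4 × 312.5 × 8 × 33.846 = 8.3938 × 10^8

8.39 × 10^8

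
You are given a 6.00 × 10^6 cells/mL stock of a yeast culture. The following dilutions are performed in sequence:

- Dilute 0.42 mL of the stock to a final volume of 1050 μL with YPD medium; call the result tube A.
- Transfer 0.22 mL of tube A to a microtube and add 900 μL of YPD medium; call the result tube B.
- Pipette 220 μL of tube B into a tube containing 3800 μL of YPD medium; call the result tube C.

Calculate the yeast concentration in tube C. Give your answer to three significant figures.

2.58 × 10^4 cells/mL

Step 1: 0.42 mL brought to 1050 μL → factor 1.05/0.42 = 2.5
Step 2: 0.22 mL + 900 μL = 1.12 mL total → factor 1.12/0.22 = 5.0909
Step 3: 220 μL + 3800 μL = 4020 μL total → factor 4020/220 = 18.273
Dilution factor through tube C = 2.5 × 5.0909 × 18.273 = 232.56
[tube C] = 6.00 × 10^6 cells/mL / 232.56 = 2.58 × 10^4 cells/mL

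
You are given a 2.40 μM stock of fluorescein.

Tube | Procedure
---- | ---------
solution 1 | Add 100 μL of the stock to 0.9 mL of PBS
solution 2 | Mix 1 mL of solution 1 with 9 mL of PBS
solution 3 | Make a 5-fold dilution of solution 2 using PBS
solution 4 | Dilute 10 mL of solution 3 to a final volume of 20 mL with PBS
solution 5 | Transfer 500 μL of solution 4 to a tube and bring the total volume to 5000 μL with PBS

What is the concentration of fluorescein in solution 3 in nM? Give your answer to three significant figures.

4.80 nM

Step 1: 100 μL + 0.9 mL = 1000 μL total → factor 1000/100 = 10
Step 2: 1 mL + 9 mL = 10 mL total → factor 10/1 = 10
Step 3: 5-fold → factor 5
Dilution factor through solution 3 = 10 × 10 × 5 = 500
[solution 3] = 2.40 μM / 500 = 0.004800 μM = 4.80 nM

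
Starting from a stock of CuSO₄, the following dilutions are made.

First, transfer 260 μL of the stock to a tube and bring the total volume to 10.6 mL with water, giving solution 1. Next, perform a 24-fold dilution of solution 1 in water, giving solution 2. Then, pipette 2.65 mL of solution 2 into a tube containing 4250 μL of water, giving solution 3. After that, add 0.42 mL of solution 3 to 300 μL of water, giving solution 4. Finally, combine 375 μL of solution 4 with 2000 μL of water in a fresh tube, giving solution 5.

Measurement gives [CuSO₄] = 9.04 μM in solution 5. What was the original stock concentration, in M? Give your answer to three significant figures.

0.250 M

Step 1: 260 μL brought to 10.6 mL → factor 10600/260 = 40.769
Step 2: 24-fold → factor 24
Step 3: 2.65 mL + 4250 μL = 6.9 mL total → factor 6.9/2.65 = 2.6038
Step 4: 0.42 mL + 300 μL = 0.72 mL total → factor 0.72/0.42 = 1.7143
Step 5: 375 μL + 2000 μL = 2375 μL total → factor 2375/375 = 6.3333
Overall dilution factor = 40.769 × 24 × 2.6038 × 1.7143 × 6.3333 = 27661
Stock = 9.04 μM × 27661 = 2.501 × 10^5 μM = 0.250 M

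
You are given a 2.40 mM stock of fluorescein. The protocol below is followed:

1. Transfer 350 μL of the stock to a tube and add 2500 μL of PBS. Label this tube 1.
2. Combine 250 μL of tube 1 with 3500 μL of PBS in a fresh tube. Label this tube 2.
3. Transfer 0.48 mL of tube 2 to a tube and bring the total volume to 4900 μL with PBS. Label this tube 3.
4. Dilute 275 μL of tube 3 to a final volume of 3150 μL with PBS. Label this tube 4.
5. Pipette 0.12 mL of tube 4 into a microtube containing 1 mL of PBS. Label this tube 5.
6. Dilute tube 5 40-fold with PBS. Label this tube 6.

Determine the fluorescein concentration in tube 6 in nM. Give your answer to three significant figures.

Step 1: 350 μL + 2500 μL = 2850 μL total → factor 2850/350 = 8.1429
Step 2: 250 μL + 3500 μL = 3750 μL total → factor 3750/250 = 15
Step 3: 0.48 mL brought to 4900 μL → factor 4.9/0.48 = 10.208
Step 4: 275 μL brought to 3150 μL → factor 3150/275 = 11.455
Step 5: 0.12 mL + 1 mL = 1.12 mL total → factor 1.12/0.12 = 9.3333
Step 6: 40-fold → factor 40
Overall dilution factor = 8.1429 × 15 × 10.208 × 11.455 × 9.3333 × 40 = 5.3321 × 10^6
Final = 2.40 mM / 5.3321 × 10^6 = 4.501 × 10^-7 mM = 0.450 nM

0.450 nM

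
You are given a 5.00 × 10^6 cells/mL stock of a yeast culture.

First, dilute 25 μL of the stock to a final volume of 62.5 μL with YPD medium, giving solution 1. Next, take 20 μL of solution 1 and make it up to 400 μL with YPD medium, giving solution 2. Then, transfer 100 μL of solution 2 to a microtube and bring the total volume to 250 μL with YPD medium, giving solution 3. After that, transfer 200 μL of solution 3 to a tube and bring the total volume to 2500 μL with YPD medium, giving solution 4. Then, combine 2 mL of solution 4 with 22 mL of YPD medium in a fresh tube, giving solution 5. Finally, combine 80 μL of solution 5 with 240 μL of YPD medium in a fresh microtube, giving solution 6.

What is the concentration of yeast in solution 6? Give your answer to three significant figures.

Step 1: 25 μL brought to 62.5 μL → factor 62.5/25 = 2.5
Step 2: 20 μL brought to 400 μL → factor 400/20 = 20
Step 3: 100 μL brought to 250 μL → factor 250/100 = 2.5
Step 4: 200 μL brought to 2500 μL → factor 2500/200 = 12.5
Step 5: 2 mL + 22 mL = 24 mL total → factor 24/2 = 12
Step 6: 80 μL + 240 μL = 320 μL total → factor 320/80 = 4
Overall dilution factor = 2.5 × 20 × 2.5 × 12.5 × 12 × 4 = 75000
Final = 5.00 × 10^6 cells/mL / 75000 = 66.7 cells/mL

66.7 cells/mL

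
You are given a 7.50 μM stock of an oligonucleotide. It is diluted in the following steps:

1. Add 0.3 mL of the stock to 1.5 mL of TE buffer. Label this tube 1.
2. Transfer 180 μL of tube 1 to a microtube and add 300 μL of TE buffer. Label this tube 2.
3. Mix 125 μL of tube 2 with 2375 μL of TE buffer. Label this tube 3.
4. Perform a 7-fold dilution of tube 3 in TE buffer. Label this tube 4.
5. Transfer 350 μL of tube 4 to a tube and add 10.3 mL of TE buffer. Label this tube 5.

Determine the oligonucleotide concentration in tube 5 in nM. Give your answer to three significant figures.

0.110 nM

Step 1: 0.3 mL + 1.5 mL = 1.8 mL total → factor 1.8/0.3 = 6
Step 2: 180 μL + 300 μL = 480 μL total → factor 480/180 = 2.6667
Step 3: 125 μL + 2375 μL = 2500 μL total → factor 2500/125 = 20
Step 4: 7-fold → factor 7
Step 5: 350 μL + 10.3 mL = 10650 μL total → factor 10650/350 = 30.429
Overall dilution factor = 6 × 2.6667 × 20 × 7 × 30.429 = 68160
Final = 7.50 μM / 68160 = 0.0001100 μM = 0.110 nM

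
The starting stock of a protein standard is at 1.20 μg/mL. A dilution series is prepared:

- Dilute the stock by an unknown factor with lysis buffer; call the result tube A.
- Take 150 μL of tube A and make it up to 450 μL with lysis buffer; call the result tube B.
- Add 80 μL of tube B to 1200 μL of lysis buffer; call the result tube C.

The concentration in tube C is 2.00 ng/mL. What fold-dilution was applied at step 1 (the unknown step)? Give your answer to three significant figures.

Step 1: unknown factor x
Step 2: 150 μL brought to 450 μL → factor 450/150 = 3
Step 3: 80 μL + 1200 μL = 1280 μL total → factor 1280/80 = 16
Product of known-step factors = 48
Overall factor = 1.20 μg/mL / (2.00 ng/mL) = 600
x = 600 / 48 = 12.5

12.5-fold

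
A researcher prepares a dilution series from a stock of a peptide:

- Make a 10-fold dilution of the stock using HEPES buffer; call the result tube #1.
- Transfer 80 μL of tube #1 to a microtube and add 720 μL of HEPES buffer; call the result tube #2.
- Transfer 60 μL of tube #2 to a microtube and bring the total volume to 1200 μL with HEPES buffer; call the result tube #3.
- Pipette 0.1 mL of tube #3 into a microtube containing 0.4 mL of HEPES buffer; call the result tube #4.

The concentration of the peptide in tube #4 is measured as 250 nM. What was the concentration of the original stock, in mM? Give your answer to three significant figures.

2.50 mM

Step 1: 10-fold → factor 10
Step 2: 80 μL + 720 μL = 800 μL total → factor 800/80 = 10
Step 3: 60 μL brought to 1200 μL → factor 1200/60 = 20
Step 4: 0.1 mL + 0.4 mL = 0.5 mL total → factor 0.5/0.1 = 5
Overall dilution factor = 10 × 10 × 20 × 5 = 10000
Stock = 250 nM × 10000 = 2.500 × 10^6 nM = 2.50 mM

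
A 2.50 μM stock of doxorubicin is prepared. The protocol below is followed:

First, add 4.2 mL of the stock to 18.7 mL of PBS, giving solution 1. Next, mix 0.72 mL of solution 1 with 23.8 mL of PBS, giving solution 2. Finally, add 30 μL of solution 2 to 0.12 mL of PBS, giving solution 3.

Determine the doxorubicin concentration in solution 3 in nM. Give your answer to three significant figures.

Step 1: 4.2 mL + 18.7 mL = 22.9 mL total → factor 22.9/4.2 = 5.4524
Step 2: 0.72 mL + 23.8 mL = 24.52 mL total → factor 24.52/0.72 = 34.056
Step 3: 30 μL + 0.12 mL = 150 μL total → factor 150/30 = 5
Overall dilution factor = 5.4524 × 34.056 × 5 = 928.42
Final = 2.50 μM / 928.42 = 0.002693 μM = 2.69 nM

2.69 nM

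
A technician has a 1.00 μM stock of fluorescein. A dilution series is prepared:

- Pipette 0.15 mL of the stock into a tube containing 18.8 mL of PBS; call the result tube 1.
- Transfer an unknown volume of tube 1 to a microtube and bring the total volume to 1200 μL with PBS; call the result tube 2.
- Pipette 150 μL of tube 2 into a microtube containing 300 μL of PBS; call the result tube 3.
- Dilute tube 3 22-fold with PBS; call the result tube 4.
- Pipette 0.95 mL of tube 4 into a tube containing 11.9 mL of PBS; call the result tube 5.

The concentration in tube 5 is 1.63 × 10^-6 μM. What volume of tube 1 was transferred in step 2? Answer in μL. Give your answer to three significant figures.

221 μL

Step 1: 0.15 mL + 18.8 mL = 18.95 mL total → factor 18.95/0.15 = 126.33
Step 2: v brought to 1200 μL → factor = 1200 μL/v
Step 3: 150 μL + 300 μL = 450 μL total → factor 450/150 = 3
Step 4: 22-fold → factor 22
Step 5: 0.95 mL + 11.9 mL = 12.85 mL total → factor 12.85/0.95 = 13.526
Product of known-step factors = 1.1278 × 10^5
Overall factor = 1.00 μM / (1.63 × 10^-6 μM) = 6.135 × 10^5
Step-2 factor = 6.135 × 10^5 / 1.1278 × 10^5 = 5.4397
v = 1200 μL / 5.4397 = 221 μL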